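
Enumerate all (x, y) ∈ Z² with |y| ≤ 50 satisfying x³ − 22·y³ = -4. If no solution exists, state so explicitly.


The equation is x³ - 22y³ = -4. For fixed y, x³ = 22·y³ − 4, so a solution requires the RHS to be a perfect cube.
Strategy: iterate y from -50 to 50, compute RHS = 22·y³ − 4, and check whether it is a (positive or negative) perfect cube.
Check small values of y:
  y = 0: RHS = -4 is not a perfect cube.
  y = 1: RHS = 18 is not a perfect cube.
  y = -1: RHS = -26 is not a perfect cube.
  y = 2: RHS = 172 is not a perfect cube.
  y = -2: RHS = -180 is not a perfect cube.
  y = 3: RHS = 590 is not a perfect cube.
  y = -3: RHS = -598 is not a perfect cube.
Continuing the search up to |y| = 50 finds no solutions either.
No (x, y) in the scanned range satisfies the equation.

No integer solutions with |y| ≤ 50.


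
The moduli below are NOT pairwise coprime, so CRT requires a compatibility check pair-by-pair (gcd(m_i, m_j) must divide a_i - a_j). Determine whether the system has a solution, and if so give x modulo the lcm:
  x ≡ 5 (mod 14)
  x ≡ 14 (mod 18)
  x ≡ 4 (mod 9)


Moduli 14, 18, 9 are not pairwise coprime, so CRT works modulo lcm(m_i) when all pairwise compatibility conditions hold.
Pairwise compatibility: gcd(m_i, m_j) must divide a_i - a_j for every pair.
Merge one congruence at a time:
  Start: x ≡ 5 (mod 14).
  Combine with x ≡ 14 (mod 18): gcd(14, 18) = 2, and 14 - 5 = 9 is NOT divisible by 2.
    ⇒ system is inconsistent (no integer solution).

No solution (the system is inconsistent).


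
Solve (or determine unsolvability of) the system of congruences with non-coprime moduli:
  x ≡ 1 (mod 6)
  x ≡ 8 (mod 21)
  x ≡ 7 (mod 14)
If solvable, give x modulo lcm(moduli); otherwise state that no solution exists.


Moduli 6, 21, 14 are not pairwise coprime, so CRT works modulo lcm(m_i) when all pairwise compatibility conditions hold.
Pairwise compatibility: gcd(m_i, m_j) must divide a_i - a_j for every pair.
Merge one congruence at a time:
  Start: x ≡ 1 (mod 6).
  Combine with x ≡ 8 (mod 21): gcd(6, 21) = 3, and 8 - 1 = 7 is NOT divisible by 3.
    ⇒ system is inconsistent (no integer solution).

No solution (the system is inconsistent).


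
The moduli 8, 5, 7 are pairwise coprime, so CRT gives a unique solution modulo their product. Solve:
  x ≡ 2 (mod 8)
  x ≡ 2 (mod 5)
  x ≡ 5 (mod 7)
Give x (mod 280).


Moduli 8, 5, 7 are pairwise coprime; by CRT there is a unique solution modulo M = 8 · 5 · 7 = 280.
Solve pairwise, accumulating the modulus:
  Start with x ≡ 2 (mod 8).
  Combine with x ≡ 2 (mod 5): since gcd(8, 5) = 1, we get a unique residue mod 40.
    Write x = 2 + 8·t and substitute into x ≡ 2 (mod 5): 8·t ≡ 2 − 2 = 0 (mod 5).
    Reduce coefficients mod 5: 3·t ≡ 0 (mod 5).
    The inverse of 3 mod 5 is 2 (since 3·2 = 6 = 1·5 + 1), so t ≡ 2·0 = 0 ≡ 0 (mod 5).
    Then x = 2 + 8·0 = 2, valid modulo lcm(8, 5) = 40: x ≡ 2 (mod 40).
  Combine with x ≡ 5 (mod 7): since gcd(40, 7) = 1, we get a unique residue mod 280.
    Write x = 2 + 40·t and substitute into x ≡ 5 (mod 7): 40·t ≡ 5 − 2 = 3 (mod 7).
    Reduce coefficients mod 7: 5·t ≡ 3 (mod 7).
    The inverse of 5 mod 7 is 3 (since 5·3 = 15 = 2·7 + 1), so t ≡ 3·3 = 9 ≡ 2 (mod 7).
    Then x = 2 + 40·2 = 82, valid modulo lcm(40, 7) = 280: x ≡ 82 (mod 280).
Verify: 82 mod 8 = 2 ✓, 82 mod 5 = 2 ✓, 82 mod 7 = 5 ✓.

x ≡ 82 (mod 280).


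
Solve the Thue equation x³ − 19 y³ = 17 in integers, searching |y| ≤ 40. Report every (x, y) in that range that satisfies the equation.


The equation is x³ - 19y³ = 17. For fixed y, x³ = 19·y³ + 17, so a solution requires the RHS to be a perfect cube.
Strategy: iterate y from -40 to 40, compute RHS = 19·y³ + 17, and check whether it is a (positive or negative) perfect cube.
Check small values of y:
  y = 0: RHS = 17 is not a perfect cube.
  y = 1: RHS = 36 is not a perfect cube.
  y = -1: RHS = -2 is not a perfect cube.
  y = 2: RHS = 169 is not a perfect cube.
  y = -2: RHS = -135 is not a perfect cube.
  y = 3: RHS = 530 is not a perfect cube.
  y = -3: RHS = -496 is not a perfect cube.
Continuing the search up to |y| = 40 finds no solutions either.
No (x, y) in the scanned range satisfies the equation.

No integer solutions with |y| ≤ 40.


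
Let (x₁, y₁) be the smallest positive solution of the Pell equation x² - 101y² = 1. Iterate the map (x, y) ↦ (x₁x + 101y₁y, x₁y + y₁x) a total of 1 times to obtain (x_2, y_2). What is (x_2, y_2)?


Step 1: Find the fundamental solution (x₁, y₁) of x² - 101y² = 1.
  Expand √101 as a continued fraction. a₀ = ⌊√101⌋ = 10; iterate m_{k+1} = d_k·a_k − m_k, d_{k+1} = (101 − m_{k+1}²)/d_k, a_{k+1} = ⌊(a₀ + m_{k+1})/d_{k+1}⌋ (starting m₀ = 0, d₀ = 1), with convergents p_k = a_k·p_{k-1} + p_{k-2}, q_k = a_k·q_{k-1} + q_{k-2} (p₋₁ = 1, q₋₁ = 0):
  k = 0: a₀ = 10; p₀/q₀ = 10/1; p₀² − 101·q₀² = 100 − 101 = -1.
  k = 1: m = 10, d = 1, a = ⌊(10 + 10)/1⌋ = 20; p/q = (20·10 + 1)/(20·1 + 0) = 201/20; p² − 101·q² = 40401 − 40400 = 1.
  The first convergent with p² − 101·q² = 1 gives the fundamental solution (x₁, y₁) = (201, 20).
Step 2: Apply the recurrence (x_{n+1}, y_{n+1}) = (x₁x_n + 101y₁y_n, x₁y_n + y₁x_n) repeatedly.
  From (x_1, y_1) = (201, 20): x_2 = 201·201 + 101·20·20 = 80801; y_2 = 201·20 + 20·201 = 8040.
Step 3: Verify x_2² - 101·y_2² = 6528801601 - 6528801600 = 1 (should be 1). ✓

(x_1, y_1) = (201, 20); (x_2, y_2) = (80801, 8040).


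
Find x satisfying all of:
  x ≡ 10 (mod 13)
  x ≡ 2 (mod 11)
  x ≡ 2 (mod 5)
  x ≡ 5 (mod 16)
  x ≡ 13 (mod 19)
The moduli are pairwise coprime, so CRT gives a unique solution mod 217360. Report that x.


Product of moduli M = 13 · 11 · 5 · 16 · 19 = 217360.
Merge one congruence at a time:
  Start: x ≡ 10 (mod 13).
  Combine with x ≡ 2 (mod 11); new modulus lcm = 143.
    Write x = 10 + 13·t and substitute into x ≡ 2 (mod 11): 13·t ≡ 2 − 10 = -8 (mod 11).
    Reduce coefficients mod 11: 2·t ≡ 3 (mod 11).
    The inverse of 2 mod 11 is 6 (since 2·6 = 12 = 1·11 + 1), so t ≡ 6·3 = 18 ≡ 7 (mod 11).
    Then x = 10 + 13·7 = 101, valid modulo lcm(13, 11) = 143: x ≡ 101 (mod 143).
  Combine with x ≡ 2 (mod 5); new modulus lcm = 715.
    Write x = 101 + 143·t and substitute into x ≡ 2 (mod 5): 143·t ≡ 2 − 101 = -99 (mod 5).
    Reduce coefficients mod 5: 3·t ≡ 1 (mod 5).
    The inverse of 3 mod 5 is 2 (since 3·2 = 6 = 1·5 + 1), so t ≡ 2·1 = 2 ≡ 2 (mod 5).
    Then x = 101 + 143·2 = 387, valid modulo lcm(143, 5) = 715: x ≡ 387 (mod 715).
  Combine with x ≡ 5 (mod 16); new modulus lcm = 11440.
    Write x = 387 + 715·t and substitute into x ≡ 5 (mod 16): 715·t ≡ 5 − 387 = -382 (mod 16).
    Reduce coefficients mod 16: 11·t ≡ 2 (mod 16).
    The inverse of 11 mod 16 is 3 (since 11·3 = 33 = 2·16 + 1), so t ≡ 3·2 = 6 ≡ 6 (mod 16).
    Then x = 387 + 715·6 = 4677, valid modulo lcm(715, 16) = 11440: x ≡ 4677 (mod 11440).
  Combine with x ≡ 13 (mod 19); new modulus lcm = 217360.
    Write x = 4677 + 11440·t and substitute into x ≡ 13 (mod 19): 11440·t ≡ 13 − 4677 = -4664 (mod 19).
    Reduce coefficients mod 19: 2·t ≡ 10 (mod 19).
    The inverse of 2 mod 19 is 10 (since 2·10 = 20 = 1·19 + 1), so t ≡ 10·10 = 100 ≡ 5 (mod 19).
    Then x = 4677 + 11440·5 = 61877, valid modulo lcm(11440, 19) = 217360: x ≡ 61877 (mod 217360).
Verify against each original: 61877 mod 13 = 10, 61877 mod 11 = 2, 61877 mod 5 = 2, 61877 mod 16 = 5, 61877 mod 19 = 13.

x ≡ 61877 (mod 217360).


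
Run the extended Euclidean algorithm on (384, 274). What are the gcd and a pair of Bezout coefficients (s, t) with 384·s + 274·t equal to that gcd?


Euclidean algorithm on (384, 274) — divide until remainder is 0:
  384 = 1 · 274 + 110
  274 = 2 · 110 + 54
  110 = 2 · 54 + 2
  54 = 27 · 2 + 0
gcd(384, 274) = 2.
Track Bezout coefficients alongside the remainders: start with r₀ = 384 = a·1 + b·0 (s = 1, t = 0) and r₁ = 274 = a·0 + b·1 (s = 0, t = 1); each new remainder r_{k+1} = r_{k-1} − q_k·r_k inherits s_{k+1} = s_{k-1} − q_k·s_k, t_{k+1} = t_{k-1} − q_k·t_k, so r_k = a·s_k + b·t_k at every step:
  q = 1: r = 110, s = 1 − 1·0 = 1, t = 0 − 1·1 = -1  (check: 384·1 + 274·(-1) = 110)
  q = 2: r = 54, s = 0 − 2·1 = -2, t = 1 − 2·(-1) = 3  (check: 384·(-2) + 274·3 = 54)
  q = 2: r = 2, s = 1 − 2·(-2) = 5, t = -1 − 2·3 = -7  (check: 384·5 + 274·(-7) = 2)
The row with r = 2 (the gcd) gives the Bezout coefficients s = 5, t = -7.
Result: 384 · (5) + 274 · (-7) = 2.

gcd(384, 274) = 2; s = 5, t = -7 (check: 384·5 + 274·(-7) = 2).


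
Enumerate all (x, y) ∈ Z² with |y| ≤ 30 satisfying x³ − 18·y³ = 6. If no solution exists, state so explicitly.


The equation is x³ - 18y³ = 6. For fixed y, x³ = 18·y³ + 6, so a solution requires the RHS to be a perfect cube.
Strategy: iterate y from -30 to 30, compute RHS = 18·y³ + 6, and check whether it is a (positive or negative) perfect cube.
Check small values of y:
  y = 0: RHS = 6 is not a perfect cube.
  y = 1: RHS = 24 is not a perfect cube.
  y = -1: RHS = -12 is not a perfect cube.
  y = 2: RHS = 150 is not a perfect cube.
  y = -2: RHS = -138 is not a perfect cube.
  y = 3: RHS = 492 is not a perfect cube.
  y = -3: RHS = -480 is not a perfect cube.
Continuing the search up to |y| = 30 finds no solutions either.
No (x, y) in the scanned range satisfies the equation.

No integer solutions with |y| ≤ 30.


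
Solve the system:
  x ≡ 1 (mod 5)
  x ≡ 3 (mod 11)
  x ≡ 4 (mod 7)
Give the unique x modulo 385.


Moduli 5, 11, 7 are pairwise coprime; by CRT there is a unique solution modulo M = 5 · 11 · 7 = 385.
Solve pairwise, accumulating the modulus:
  Start with x ≡ 1 (mod 5).
  Combine with x ≡ 3 (mod 11): since gcd(5, 11) = 1, we get a unique residue mod 55.
    Write x = 1 + 5·t and substitute into x ≡ 3 (mod 11): 5·t ≡ 3 − 1 = 2 (mod 11).
    The inverse of 5 mod 11 is 9 (since 5·9 = 45 = 4·11 + 1), so t ≡ 9·2 = 18 ≡ 7 (mod 11).
    Then x = 1 + 5·7 = 36, valid modulo lcm(5, 11) = 55: x ≡ 36 (mod 55).
  Combine with x ≡ 4 (mod 7): since gcd(55, 7) = 1, we get a unique residue mod 385.
    Write x = 36 + 55·t and substitute into x ≡ 4 (mod 7): 55·t ≡ 4 − 36 = -32 (mod 7).
    Reduce coefficients mod 7: 6·t ≡ 3 (mod 7).
    The inverse of 6 mod 7 is 6 (since 6·6 = 36 = 5·7 + 1), so t ≡ 6·3 = 18 ≡ 4 (mod 7).
    Then x = 36 + 55·4 = 256, valid modulo lcm(55, 7) = 385: x ≡ 256 (mod 385).
Verify: 256 mod 5 = 1 ✓, 256 mod 11 = 3 ✓, 256 mod 7 = 4 ✓.

x ≡ 256 (mod 385).


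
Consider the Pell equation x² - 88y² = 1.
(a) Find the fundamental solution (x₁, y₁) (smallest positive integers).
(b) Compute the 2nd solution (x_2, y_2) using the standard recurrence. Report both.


Step 1: Find the fundamental solution (x₁, y₁) of x² - 88y² = 1.
  Expand √88 as a continued fraction. a₀ = ⌊√88⌋ = 9; iterate m_{k+1} = d_k·a_k − m_k, d_{k+1} = (88 − m_{k+1}²)/d_k, a_{k+1} = ⌊(a₀ + m_{k+1})/d_{k+1}⌋ (starting m₀ = 0, d₀ = 1), with convergents p_k = a_k·p_{k-1} + p_{k-2}, q_k = a_k·q_{k-1} + q_{k-2} (p₋₁ = 1, q₋₁ = 0):
  k = 0: a₀ = 9; p₀/q₀ = 9/1; p₀² − 88·q₀² = 81 − 88 = -7.
  k = 1: m = 9, d = 7, a = ⌊(9 + 9)/7⌋ = 2; p/q = (2·9 + 1)/(2·1 + 0) = 19/2; p² − 88·q² = 361 − 352 = 9.
  k = 2: m = 5, d = 9, a = ⌊(9 + 5)/9⌋ = 1; p/q = (1·19 + 9)/(1·2 + 1) = 28/3; p² − 88·q² = 784 − 792 = -8.
  k = 3: m = 4, d = 8, a = ⌊(9 + 4)/8⌋ = 1; p/q = (1·28 + 19)/(1·3 + 2) = 47/5; p² − 88·q² = 2209 − 2200 = 9.
  k = 4: m = 4, d = 9, a = ⌊(9 + 4)/9⌋ = 1; p/q = (1·47 + 28)/(1·5 + 3) = 75/8; p² − 88·q² = 5625 − 5632 = -7.
  k = 5: m = 5, d = 7, a = ⌊(9 + 5)/7⌋ = 2; p/q = (2·75 + 47)/(2·8 + 5) = 197/21; p² − 88·q² = 38809 − 38808 = 1.
  The first convergent with p² − 88·q² = 1 gives the fundamental solution (x₁, y₁) = (197, 21).
Step 2: Apply the recurrence (x_{n+1}, y_{n+1}) = (x₁x_n + 88y₁y_n, x₁y_n + y₁x_n) repeatedly.
  From (x_1, y_1) = (197, 21): x_2 = 197·197 + 88·21·21 = 77617; y_2 = 197·21 + 21·197 = 8274.
Step 3: Verify x_2² - 88·y_2² = 6024398689 - 6024398688 = 1 (should be 1). ✓

(x_1, y_1) = (197, 21); (x_2, y_2) = (77617, 8274).


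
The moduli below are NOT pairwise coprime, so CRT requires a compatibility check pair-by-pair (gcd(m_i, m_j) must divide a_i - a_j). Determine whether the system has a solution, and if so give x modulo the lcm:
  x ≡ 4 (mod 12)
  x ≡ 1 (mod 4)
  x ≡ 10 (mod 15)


Moduli 12, 4, 15 are not pairwise coprime, so CRT works modulo lcm(m_i) when all pairwise compatibility conditions hold.
Pairwise compatibility: gcd(m_i, m_j) must divide a_i - a_j for every pair.
Merge one congruence at a time:
  Start: x ≡ 4 (mod 12).
  Combine with x ≡ 1 (mod 4): gcd(12, 4) = 4, and 1 - 4 = -3 is NOT divisible by 4.
    ⇒ system is inconsistent (no integer solution).

No solution (the system is inconsistent).


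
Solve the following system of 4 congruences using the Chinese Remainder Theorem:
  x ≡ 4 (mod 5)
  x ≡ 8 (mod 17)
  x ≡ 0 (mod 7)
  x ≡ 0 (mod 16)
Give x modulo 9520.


Product of moduli M = 5 · 17 · 7 · 16 = 9520.
Merge one congruence at a time:
  Start: x ≡ 4 (mod 5).
  Combine with x ≡ 8 (mod 17); new modulus lcm = 85.
    Write x = 4 + 5·t and substitute into x ≡ 8 (mod 17): 5·t ≡ 8 − 4 = 4 (mod 17).
    The inverse of 5 mod 17 is 7 (since 5·7 = 35 = 2·17 + 1), so t ≡ 7·4 = 28 ≡ 11 (mod 17).
    Then x = 4 + 5·11 = 59, valid modulo lcm(5, 17) = 85: x ≡ 59 (mod 85).
  Combine with x ≡ 0 (mod 7); new modulus lcm = 595.
    Write x = 59 + 85·t and substitute into x ≡ 0 (mod 7): 85·t ≡ 0 − 59 = -59 (mod 7).
    Reduce coefficients mod 7: 1·t ≡ 4 (mod 7).
    So t ≡ 4 (mod 7).
    Then x = 59 + 85·4 = 399, valid modulo lcm(85, 7) = 595: x ≡ 399 (mod 595).
  Combine with x ≡ 0 (mod 16); new modulus lcm = 9520.
    Write x = 399 + 595·t and substitute into x ≡ 0 (mod 16): 595·t ≡ 0 − 399 = -399 (mod 16).
    Reduce coefficients mod 16: 3·t ≡ 1 (mod 16).
    The inverse of 3 mod 16 is 11 (since 3·11 = 33 = 2·16 + 1), so t ≡ 11·1 = 11 ≡ 11 (mod 16).
    Then x = 399 + 595·11 = 6944, valid modulo lcm(595, 16) = 9520: x ≡ 6944 (mod 9520).
Verify against each original: 6944 mod 5 = 4, 6944 mod 17 = 8, 6944 mod 7 = 0, 6944 mod 16 = 0.

x ≡ 6944 (mod 9520).


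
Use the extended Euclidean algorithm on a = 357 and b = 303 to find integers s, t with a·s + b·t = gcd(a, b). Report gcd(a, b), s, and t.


Euclidean algorithm on (357, 303) — divide until remainder is 0:
  357 = 1 · 303 + 54
  303 = 5 · 54 + 33
  54 = 1 · 33 + 21
  33 = 1 · 21 + 12
  21 = 1 · 12 + 9
  12 = 1 · 9 + 3
  9 = 3 · 3 + 0
gcd(357, 303) = 3.
Track Bezout coefficients alongside the remainders: start with r₀ = 357 = a·1 + b·0 (s = 1, t = 0) and r₁ = 303 = a·0 + b·1 (s = 0, t = 1); each new remainder r_{k+1} = r_{k-1} − q_k·r_k inherits s_{k+1} = s_{k-1} − q_k·s_k, t_{k+1} = t_{k-1} − q_k·t_k, so r_k = a·s_k + b·t_k at every step:
  q = 1: r = 54, s = 1 − 1·0 = 1, t = 0 − 1·1 = -1  (check: 357·1 + 303·(-1) = 54)
  q = 5: r = 33, s = 0 − 5·1 = -5, t = 1 − 5·(-1) = 6  (check: 357·(-5) + 303·6 = 33)
  q = 1: r = 21, s = 1 − 1·(-5) = 6, t = -1 − 1·6 = -7  (check: 357·6 + 303·(-7) = 21)
  q = 1: r = 12, s = -5 − 1·6 = -11, t = 6 − 1·(-7) = 13  (check: 357·(-11) + 303·13 = 12)
  q = 1: r = 9, s = 6 − 1·(-11) = 17, t = -7 − 1·13 = -20  (check: 357·17 + 303·(-20) = 9)
  q = 1: r = 3, s = -11 − 1·17 = -28, t = 13 − 1·(-20) = 33  (check: 357·(-28) + 303·33 = 3)
The row with r = 3 (the gcd) gives the Bezout coefficients s = -28, t = 33.
Result: 357 · (-28) + 303 · (33) = 3.

gcd(357, 303) = 3; s = -28, t = 33 (check: 357·(-28) + 303·33 = 3).


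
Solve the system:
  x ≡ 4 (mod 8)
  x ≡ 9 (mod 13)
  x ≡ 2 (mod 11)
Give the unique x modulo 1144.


Moduli 8, 13, 11 are pairwise coprime; by CRT there is a unique solution modulo M = 8 · 13 · 11 = 1144.
Solve pairwise, accumulating the modulus:
  Start with x ≡ 4 (mod 8).
  Combine with x ≡ 9 (mod 13): since gcd(8, 13) = 1, we get a unique residue mod 104.
    Write x = 4 + 8·t and substitute into x ≡ 9 (mod 13): 8·t ≡ 9 − 4 = 5 (mod 13).
    The inverse of 8 mod 13 is 5 (since 8·5 = 40 = 3·13 + 1), so t ≡ 5·5 = 25 ≡ 12 (mod 13).
    Then x = 4 + 8·12 = 100, valid modulo lcm(8, 13) = 104: x ≡ 100 (mod 104).
  Combine with x ≡ 2 (mod 11): since gcd(104, 11) = 1, we get a unique residue mod 1144.
    Write x = 100 + 104·t and substitute into x ≡ 2 (mod 11): 104·t ≡ 2 − 100 = -98 (mod 11).
    Reduce coefficients mod 11: 5·t ≡ 1 (mod 11).
    The inverse of 5 mod 11 is 9 (since 5·9 = 45 = 4·11 + 1), so t ≡ 9·1 = 9 ≡ 9 (mod 11).
    Then x = 100 + 104·9 = 1036, valid modulo lcm(104, 11) = 1144: x ≡ 1036 (mod 1144).
Verify: 1036 mod 8 = 4 ✓, 1036 mod 13 = 9 ✓, 1036 mod 11 = 2 ✓.

x ≡ 1036 (mod 1144).


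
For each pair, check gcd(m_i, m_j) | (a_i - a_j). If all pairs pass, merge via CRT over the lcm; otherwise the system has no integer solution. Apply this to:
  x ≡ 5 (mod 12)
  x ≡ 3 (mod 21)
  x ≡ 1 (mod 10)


Moduli 12, 21, 10 are not pairwise coprime, so CRT works modulo lcm(m_i) when all pairwise compatibility conditions hold.
Pairwise compatibility: gcd(m_i, m_j) must divide a_i - a_j for every pair.
Merge one congruence at a time:
  Start: x ≡ 5 (mod 12).
  Combine with x ≡ 3 (mod 21): gcd(12, 21) = 3, and 3 - 5 = -2 is NOT divisible by 3.
    ⇒ system is inconsistent (no integer solution).

No solution (the system is inconsistent).


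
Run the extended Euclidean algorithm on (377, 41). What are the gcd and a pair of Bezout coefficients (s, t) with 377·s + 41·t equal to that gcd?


Euclidean algorithm on (377, 41) — divide until remainder is 0:
  377 = 9 · 41 + 8
  41 = 5 · 8 + 1
  8 = 8 · 1 + 0
gcd(377, 41) = 1.
Track Bezout coefficients alongside the remainders: start with r₀ = 377 = a·1 + b·0 (s = 1, t = 0) and r₁ = 41 = a·0 + b·1 (s = 0, t = 1); each new remainder r_{k+1} = r_{k-1} − q_k·r_k inherits s_{k+1} = s_{k-1} − q_k·s_k, t_{k+1} = t_{k-1} − q_k·t_k, so r_k = a·s_k + b·t_k at every step:
  q = 9: r = 8, s = 1 − 9·0 = 1, t = 0 − 9·1 = -9  (check: 377·1 + 41·(-9) = 8)
  q = 5: r = 1, s = 0 − 5·1 = -5, t = 1 − 5·(-9) = 46  (check: 377·(-5) + 41·46 = 1)
The row with r = 1 (the gcd) gives the Bezout coefficients s = -5, t = 46.
Result: 377 · (-5) + 41 · (46) = 1.

gcd(377, 41) = 1; s = -5, t = 46 (check: 377·(-5) + 41·46 = 1).


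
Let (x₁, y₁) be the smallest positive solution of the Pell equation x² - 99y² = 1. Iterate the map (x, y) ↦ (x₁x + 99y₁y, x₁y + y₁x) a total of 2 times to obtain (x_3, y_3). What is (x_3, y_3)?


Step 1: Find the fundamental solution (x₁, y₁) of x² - 99y² = 1.
  Expand √99 as a continued fraction. a₀ = ⌊√99⌋ = 9; iterate m_{k+1} = d_k·a_k − m_k, d_{k+1} = (99 − m_{k+1}²)/d_k, a_{k+1} = ⌊(a₀ + m_{k+1})/d_{k+1}⌋ (starting m₀ = 0, d₀ = 1), with convergents p_k = a_k·p_{k-1} + p_{k-2}, q_k = a_k·q_{k-1} + q_{k-2} (p₋₁ = 1, q₋₁ = 0):
  k = 0: a₀ = 9; p₀/q₀ = 9/1; p₀² − 99·q₀² = 81 − 99 = -18.
  k = 1: m = 9, d = 18, a = ⌊(9 + 9)/18⌋ = 1; p/q = (1·9 + 1)/(1·1 + 0) = 10/1; p² − 99·q² = 100 − 99 = 1.
  The first convergent with p² − 99·q² = 1 gives the fundamental solution (x₁, y₁) = (10, 1).
Step 2: Apply the recurrence (x_{n+1}, y_{n+1}) = (x₁x_n + 99y₁y_n, x₁y_n + y₁x_n) repeatedly.
  From (x_1, y_1) = (10, 1): x_2 = 10·10 + 99·1·1 = 199; y_2 = 10·1 + 1·10 = 20.
  From (x_2, y_2) = (199, 20): x_3 = 10·199 + 99·1·20 = 3970; y_3 = 10·20 + 1·199 = 399.
Step 3: Verify x_3² - 99·y_3² = 15760900 - 15760899 = 1 (should be 1). ✓

(x_1, y_1) = (10, 1); (x_3, y_3) = (3970, 399).


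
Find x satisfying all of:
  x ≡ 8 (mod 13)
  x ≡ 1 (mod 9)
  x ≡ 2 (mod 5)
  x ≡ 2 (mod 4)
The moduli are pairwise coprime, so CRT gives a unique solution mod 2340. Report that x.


Product of moduli M = 13 · 9 · 5 · 4 = 2340.
Merge one congruence at a time:
  Start: x ≡ 8 (mod 13).
  Combine with x ≡ 1 (mod 9); new modulus lcm = 117.
    Write x = 8 + 13·t and substitute into x ≡ 1 (mod 9): 13·t ≡ 1 − 8 = -7 (mod 9).
    Reduce coefficients mod 9: 4·t ≡ 2 (mod 9).
    The inverse of 4 mod 9 is 7 (since 4·7 = 28 = 3·9 + 1), so t ≡ 7·2 = 14 ≡ 5 (mod 9).
    Then x = 8 + 13·5 = 73, valid modulo lcm(13, 9) = 117: x ≡ 73 (mod 117).
  Combine with x ≡ 2 (mod 5); new modulus lcm = 585.
    Write x = 73 + 117·t and substitute into x ≡ 2 (mod 5): 117·t ≡ 2 − 73 = -71 (mod 5).
    Reduce coefficients mod 5: 2·t ≡ 4 (mod 5).
    The inverse of 2 mod 5 is 3 (since 2·3 = 6 = 1·5 + 1), so t ≡ 3·4 = 12 ≡ 2 (mod 5).
    Then x = 73 + 117·2 = 307, valid modulo lcm(117, 5) = 585: x ≡ 307 (mod 585).
  Combine with x ≡ 2 (mod 4); new modulus lcm = 2340.
    Write x = 307 + 585·t and substitute into x ≡ 2 (mod 4): 585·t ≡ 2 − 307 = -305 (mod 4).
    Reduce coefficients mod 4: 1·t ≡ 3 (mod 4).
    So t ≡ 3 (mod 4).
    Then x = 307 + 585·3 = 2062, valid modulo lcm(585, 4) = 2340: x ≡ 2062 (mod 2340).
Verify against each original: 2062 mod 13 = 8, 2062 mod 9 = 1, 2062 mod 5 = 2, 2062 mod 4 = 2.

x ≡ 2062 (mod 2340).


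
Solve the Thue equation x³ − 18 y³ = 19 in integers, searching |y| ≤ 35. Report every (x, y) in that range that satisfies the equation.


The equation is x³ - 18y³ = 19. For fixed y, x³ = 18·y³ + 19, so a solution requires the RHS to be a perfect cube.
Strategy: iterate y from -35 to 35, compute RHS = 18·y³ + 19, and check whether it is a (positive or negative) perfect cube.
Check small values of y:
  y = 0: RHS = 19 is not a perfect cube.
  y = 1: RHS = 37 is not a perfect cube.
  y = -1: RHS = 1 = (1)³ ⇒ x = 1 works.
  y = 2: RHS = 163 is not a perfect cube.
  y = -2: RHS = -125 = (-5)³ ⇒ x = -5 works.
  y = 3: RHS = 505 is not a perfect cube.
  y = -3: RHS = -467 is not a perfect cube.
Continuing the search up to |y| = 35 finds no further solutions beyond those listed.
Collected solutions: (1, -1), (-5, -2).

Solutions (with |y| ≤ 35): (1, -1), (-5, -2).


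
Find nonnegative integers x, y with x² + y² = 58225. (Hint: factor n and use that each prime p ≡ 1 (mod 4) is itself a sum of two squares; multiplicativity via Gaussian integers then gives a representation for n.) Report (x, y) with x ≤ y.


Step 1: Factor n = 58225 = 5^2 · 17 · 137.
Step 2: Check the mod-4 condition on each prime factor: 5 ≡ 1 (mod 4), exponent 2; 17 ≡ 1 (mod 4), exponent 1; 137 ≡ 1 (mod 4), exponent 1.
All primes ≡ 3 (mod 4) appear to even exponent (or don't appear), so by the two-squares theorem n IS expressible as a sum of two squares.
Step 3: Build a representation. Group n = k² · m with k = 5 and m = 17 · 137 = 2329 (a product of primes ≡ 1 (mod 4)); a representation of m scales to one of n via (k·x)² + (k·y)² = k²(x² + y²). Each prime p ≡ 1 (mod 4) is itself a sum of two squares; find a² by testing p − a² for a perfect square:
  17: 17 − 1² = 16 = 4² ⇒ 17 = 1² + 4².
  137: 137 − 1² = 136, 137 − 2² = 133, 137 − 3² = 128, 137 − 4² = 121 = 11² ⇒ 137 = 4² + 11².
  Combine using the Brahmagupta–Fibonacci identity (a² + b²)(c² + d²) = (ac − bd)² + (ad + bc)² = (ac + bd)² + (ad − bc)²:
  17 · 137 = 2329: from (1² + 4²)(4² + 11²), take (1·4 − 4·11, 1·11 + 4·4) = (4 − 44, 11 + 16) = (-40, 27); dropping signs (only squares matter) gives (40, 27); check 40² + 27² = 1600 + 729 = 2329 ✓.
  Scale by k = 5: (5·40, 5·27) = (200, 135).
Step 4: Order so x ≤ y and verify: 135² + 200² = 18225 + 40000 = 58225 = n. ✓

n = 58225 = 135² + 200² (one valid representation with x ≤ y).


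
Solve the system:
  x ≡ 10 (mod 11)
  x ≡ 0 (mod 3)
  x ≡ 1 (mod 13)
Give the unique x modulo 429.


Moduli 11, 3, 13 are pairwise coprime; by CRT there is a unique solution modulo M = 11 · 3 · 13 = 429.
Solve pairwise, accumulating the modulus:
  Start with x ≡ 10 (mod 11).
  Combine with x ≡ 0 (mod 3): since gcd(11, 3) = 1, we get a unique residue mod 33.
    Write x = 10 + 11·t and substitute into x ≡ 0 (mod 3): 11·t ≡ 0 − 10 = -10 (mod 3).
    Reduce coefficients mod 3: 2·t ≡ 2 (mod 3).
    The inverse of 2 mod 3 is 2 (since 2·2 = 4 = 1·3 + 1), so t ≡ 2·2 = 4 ≡ 1 (mod 3).
    Then x = 10 + 11·1 = 21, valid modulo lcm(11, 3) = 33: x ≡ 21 (mod 33).
  Combine with x ≡ 1 (mod 13): since gcd(33, 13) = 1, we get a unique residue mod 429.
    Write x = 21 + 33·t and substitute into x ≡ 1 (mod 13): 33·t ≡ 1 − 21 = -20 (mod 13).
    Reduce coefficients mod 13: 7·t ≡ 6 (mod 13).
    The inverse of 7 mod 13 is 2 (since 7·2 = 14 = 1·13 + 1), so t ≡ 2·6 = 12 ≡ 12 (mod 13).
    Then x = 21 + 33·12 = 417, valid modulo lcm(33, 13) = 429: x ≡ 417 (mod 429).
Verify: 417 mod 11 = 10 ✓, 417 mod 3 = 0 ✓, 417 mod 13 = 1 ✓.

x ≡ 417 (mod 429).


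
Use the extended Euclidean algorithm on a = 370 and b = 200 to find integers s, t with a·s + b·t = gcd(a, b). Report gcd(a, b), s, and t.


Euclidean algorithm on (370, 200) — divide until remainder is 0:
  370 = 1 · 200 + 170
  200 = 1 · 170 + 30
  170 = 5 · 30 + 20
  30 = 1 · 20 + 10
  20 = 2 · 10 + 0
gcd(370, 200) = 10.
Track Bezout coefficients alongside the remainders: start with r₀ = 370 = a·1 + b·0 (s = 1, t = 0) and r₁ = 200 = a·0 + b·1 (s = 0, t = 1); each new remainder r_{k+1} = r_{k-1} − q_k·r_k inherits s_{k+1} = s_{k-1} − q_k·s_k, t_{k+1} = t_{k-1} − q_k·t_k, so r_k = a·s_k + b·t_k at every step:
  q = 1: r = 170, s = 1 − 1·0 = 1, t = 0 − 1·1 = -1  (check: 370·1 + 200·(-1) = 170)
  q = 1: r = 30, s = 0 − 1·1 = -1, t = 1 − 1·(-1) = 2  (check: 370·(-1) + 200·2 = 30)
  q = 5: r = 20, s = 1 − 5·(-1) = 6, t = -1 − 5·2 = -11  (check: 370·6 + 200·(-11) = 20)
  q = 1: r = 10, s = -1 − 1·6 = -7, t = 2 − 1·(-11) = 13  (check: 370·(-7) + 200·13 = 10)
The row with r = 10 (the gcd) gives the Bezout coefficients s = -7, t = 13.
Result: 370 · (-7) + 200 · (13) = 10.

gcd(370, 200) = 10; s = -7, t = 13 (check: 370·(-7) + 200·13 = 10).


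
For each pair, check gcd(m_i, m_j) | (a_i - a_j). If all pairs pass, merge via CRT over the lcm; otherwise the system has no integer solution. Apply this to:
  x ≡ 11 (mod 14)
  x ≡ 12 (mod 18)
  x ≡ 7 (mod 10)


Moduli 14, 18, 10 are not pairwise coprime, so CRT works modulo lcm(m_i) when all pairwise compatibility conditions hold.
Pairwise compatibility: gcd(m_i, m_j) must divide a_i - a_j for every pair.
Merge one congruence at a time:
  Start: x ≡ 11 (mod 14).
  Combine with x ≡ 12 (mod 18): gcd(14, 18) = 2, and 12 - 11 = 1 is NOT divisible by 2.
    ⇒ system is inconsistent (no integer solution).

No solution (the system is inconsistent).


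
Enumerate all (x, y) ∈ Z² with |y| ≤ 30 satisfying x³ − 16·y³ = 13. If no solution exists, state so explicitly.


The equation is x³ - 16y³ = 13. For fixed y, x³ = 16·y³ + 13, so a solution requires the RHS to be a perfect cube.
Strategy: iterate y from -30 to 30, compute RHS = 16·y³ + 13, and check whether it is a (positive or negative) perfect cube.
Check small values of y:
  y = 0: RHS = 13 is not a perfect cube.
  y = 1: RHS = 29 is not a perfect cube.
  y = -1: RHS = -3 is not a perfect cube.
  y = 2: RHS = 141 is not a perfect cube.
  y = -2: RHS = -115 is not a perfect cube.
  y = 3: RHS = 445 is not a perfect cube.
  y = -3: RHS = -419 is not a perfect cube.
Continuing the search up to |y| = 30 finds no solutions either.
No (x, y) in the scanned range satisfies the equation.

No integer solutions with |y| ≤ 30.


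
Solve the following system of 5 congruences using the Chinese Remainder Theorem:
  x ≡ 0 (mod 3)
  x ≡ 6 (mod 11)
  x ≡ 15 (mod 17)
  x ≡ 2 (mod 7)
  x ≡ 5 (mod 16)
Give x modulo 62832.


Product of moduli M = 3 · 11 · 17 · 7 · 16 = 62832.
Merge one congruence at a time:
  Start: x ≡ 0 (mod 3).
  Combine with x ≡ 6 (mod 11); new modulus lcm = 33.
    Write x = 0 + 3·t and substitute into x ≡ 6 (mod 11): 3·t ≡ 6 − 0 = 6 (mod 11).
    The inverse of 3 mod 11 is 4 (since 3·4 = 12 = 1·11 + 1), so t ≡ 4·6 = 24 ≡ 2 (mod 11).
    Then x = 0 + 3·2 = 6, valid modulo lcm(3, 11) = 33: x ≡ 6 (mod 33).
  Combine with x ≡ 15 (mod 17); new modulus lcm = 561.
    Write x = 6 + 33·t and substitute into x ≡ 15 (mod 17): 33·t ≡ 15 − 6 = 9 (mod 17).
    Reduce coefficients mod 17: 16·t ≡ 9 (mod 17).
    The inverse of 16 mod 17 is 16 (since 16·16 = 256 = 15·17 + 1), so t ≡ 16·9 = 144 ≡ 8 (mod 17).
    Then x = 6 + 33·8 = 270, valid modulo lcm(33, 17) = 561: x ≡ 270 (mod 561).
  Combine with x ≡ 2 (mod 7); new modulus lcm = 3927.
    Write x = 270 + 561·t and substitute into x ≡ 2 (mod 7): 561·t ≡ 2 − 270 = -268 (mod 7).
    Reduce coefficients mod 7: 1·t ≡ 5 (mod 7).
    So t ≡ 5 (mod 7).
    Then x = 270 + 561·5 = 3075, valid modulo lcm(561, 7) = 3927: x ≡ 3075 (mod 3927).
  Combine with x ≡ 5 (mod 16); new modulus lcm = 62832.
    Write x = 3075 + 3927·t and substitute into x ≡ 5 (mod 16): 3927·t ≡ 5 − 3075 = -3070 (mod 16).
    Reduce coefficients mod 16: 7·t ≡ 2 (mod 16).
    The inverse of 7 mod 16 is 7 (since 7·7 = 49 = 3·16 + 1), so t ≡ 7·2 = 14 ≡ 14 (mod 16).
    Then x = 3075 + 3927·14 = 58053, valid modulo lcm(3927, 16) = 62832: x ≡ 58053 (mod 62832).
Verify against each original: 58053 mod 3 = 0, 58053 mod 11 = 6, 58053 mod 17 = 15, 58053 mod 7 = 2, 58053 mod 16 = 5.

x ≡ 58053 (mod 62832).


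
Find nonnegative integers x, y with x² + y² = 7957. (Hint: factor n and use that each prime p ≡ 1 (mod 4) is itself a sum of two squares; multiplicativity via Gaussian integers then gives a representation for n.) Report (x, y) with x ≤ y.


Step 1: Factor n = 7957 = 73 · 109.
Step 2: Check the mod-4 condition on each prime factor: 73 ≡ 1 (mod 4), exponent 1; 109 ≡ 1 (mod 4), exponent 1.
All primes ≡ 3 (mod 4) appear to even exponent (or don't appear), so by the two-squares theorem n IS expressible as a sum of two squares.
Step 3: Build a representation. Here n = 73 · 109 is a product of primes ≡ 1 (mod 4). Each prime p ≡ 1 (mod 4) is itself a sum of two squares; find a² by testing p − a² for a perfect square:
  73: 73 − 1² = 72, 73 − 2² = 69, 73 − 3² = 64 = 8² ⇒ 73 = 3² + 8².
  109: 109 − 1² = 108, 109 − 2² = 105, 109 − 3² = 100 = 10² ⇒ 109 = 3² + 10².
  Combine using the Brahmagupta–Fibonacci identity (a² + b²)(c² + d²) = (ac − bd)² + (ad + bc)² = (ac + bd)² + (ad − bc)²:
  73 · 109 = 7957: from (3² + 8²)(3² + 10²), take (3·3 − 8·10, 3·10 + 8·3) = (9 − 80, 30 + 24) = (-71, 54); dropping signs (only squares matter) gives (71, 54); check 71² + 54² = 5041 + 2916 = 7957 ✓.
Step 4: Order so x ≤ y and verify: 54² + 71² = 2916 + 5041 = 7957 = n. ✓

n = 7957 = 54² + 71² (one valid representation with x ≤ y).


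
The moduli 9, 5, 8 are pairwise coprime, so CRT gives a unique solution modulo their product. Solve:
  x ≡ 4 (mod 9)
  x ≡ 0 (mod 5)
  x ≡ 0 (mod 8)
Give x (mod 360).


Moduli 9, 5, 8 are pairwise coprime; by CRT there is a unique solution modulo M = 9 · 5 · 8 = 360.
Solve pairwise, accumulating the modulus:
  Start with x ≡ 4 (mod 9).
  Combine with x ≡ 0 (mod 5): since gcd(9, 5) = 1, we get a unique residue mod 45.
    Write x = 4 + 9·t and substitute into x ≡ 0 (mod 5): 9·t ≡ 0 − 4 = -4 (mod 5).
    Reduce coefficients mod 5: 4·t ≡ 1 (mod 5).
    The inverse of 4 mod 5 is 4 (since 4·4 = 16 = 3·5 + 1), so t ≡ 4·1 = 4 ≡ 4 (mod 5).
    Then x = 4 + 9·4 = 40, valid modulo lcm(9, 5) = 45: x ≡ 40 (mod 45).
  Combine with x ≡ 0 (mod 8): since gcd(45, 8) = 1, we get a unique residue mod 360.
    Write x = 40 + 45·t and substitute into x ≡ 0 (mod 8): 45·t ≡ 0 − 40 = -40 (mod 8).
    Reduce coefficients mod 8: 5·t ≡ 0 (mod 8).
    The inverse of 5 mod 8 is 5 (since 5·5 = 25 = 3·8 + 1), so t ≡ 5·0 = 0 ≡ 0 (mod 8).
    Then x = 40 + 45·0 = 40, valid modulo lcm(45, 8) = 360: x ≡ 40 (mod 360).
Verify: 40 mod 9 = 4 ✓, 40 mod 5 = 0 ✓, 40 mod 8 = 0 ✓.

x ≡ 40 (mod 360).


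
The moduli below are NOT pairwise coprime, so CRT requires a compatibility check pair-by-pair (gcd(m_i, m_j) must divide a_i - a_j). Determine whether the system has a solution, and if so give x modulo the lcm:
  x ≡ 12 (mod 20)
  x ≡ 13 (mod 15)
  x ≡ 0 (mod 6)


Moduli 20, 15, 6 are not pairwise coprime, so CRT works modulo lcm(m_i) when all pairwise compatibility conditions hold.
Pairwise compatibility: gcd(m_i, m_j) must divide a_i - a_j for every pair.
Merge one congruence at a time:
  Start: x ≡ 12 (mod 20).
  Combine with x ≡ 13 (mod 15): gcd(20, 15) = 5, and 13 - 12 = 1 is NOT divisible by 5.
    ⇒ system is inconsistent (no integer solution).

No solution (the system is inconsistent).


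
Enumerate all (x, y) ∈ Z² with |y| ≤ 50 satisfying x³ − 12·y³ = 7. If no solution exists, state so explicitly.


The equation is x³ - 12y³ = 7. For fixed y, x³ = 12·y³ + 7, so a solution requires the RHS to be a perfect cube.
Strategy: iterate y from -50 to 50, compute RHS = 12·y³ + 7, and check whether it is a (positive or negative) perfect cube.
Check small values of y:
  y = 0: RHS = 7 is not a perfect cube.
  y = 1: RHS = 19 is not a perfect cube.
  y = -1: RHS = -5 is not a perfect cube.
  y = 2: RHS = 103 is not a perfect cube.
  y = -2: RHS = -89 is not a perfect cube.
  y = 3: RHS = 331 is not a perfect cube.
  y = -3: RHS = -317 is not a perfect cube.
Continuing the search up to |y| = 50 finds no solutions either.
No (x, y) in the scanned range satisfies the equation.

No integer solutions with |y| ≤ 50.


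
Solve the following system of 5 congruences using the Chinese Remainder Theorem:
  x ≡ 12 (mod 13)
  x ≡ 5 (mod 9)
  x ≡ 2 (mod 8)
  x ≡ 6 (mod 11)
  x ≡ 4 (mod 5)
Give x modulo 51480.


Product of moduli M = 13 · 9 · 8 · 11 · 5 = 51480.
Merge one congruence at a time:
  Start: x ≡ 12 (mod 13).
  Combine with x ≡ 5 (mod 9); new modulus lcm = 117.
    Write x = 12 + 13·t and substitute into x ≡ 5 (mod 9): 13·t ≡ 5 − 12 = -7 (mod 9).
    Reduce coefficients mod 9: 4·t ≡ 2 (mod 9).
    The inverse of 4 mod 9 is 7 (since 4·7 = 28 = 3·9 + 1), so t ≡ 7·2 = 14 ≡ 5 (mod 9).
    Then x = 12 + 13·5 = 77, valid modulo lcm(13, 9) = 117: x ≡ 77 (mod 117).
  Combine with x ≡ 2 (mod 8); new modulus lcm = 936.
    Write x = 77 + 117·t and substitute into x ≡ 2 (mod 8): 117·t ≡ 2 − 77 = -75 (mod 8).
    Reduce coefficients mod 8: 5·t ≡ 5 (mod 8).
    The inverse of 5 mod 8 is 5 (since 5·5 = 25 = 3·8 + 1), so t ≡ 5·5 = 25 ≡ 1 (mod 8).
    Then x = 77 + 117·1 = 194, valid modulo lcm(117, 8) = 936: x ≡ 194 (mod 936).
  Combine with x ≡ 6 (mod 11); new modulus lcm = 10296.
    Write x = 194 + 936·t and substitute into x ≡ 6 (mod 11): 936·t ≡ 6 − 194 = -188 (mod 11).
    Reduce coefficients mod 11: 1·t ≡ 10 (mod 11).
    So t ≡ 10 (mod 11).
    Then x = 194 + 936·10 = 9554, valid modulo lcm(936, 11) = 10296: x ≡ 9554 (mod 10296).
  Combine with x ≡ 4 (mod 5); new modulus lcm = 51480.
    Write x = 9554 + 10296·t and substitute into x ≡ 4 (mod 5): 10296·t ≡ 4 − 9554 = -9550 (mod 5).
    Reduce coefficients mod 5: 1·t ≡ 0 (mod 5).
    So t ≡ 0 (mod 5).
    Then x = 9554 + 10296·0 = 9554, valid modulo lcm(10296, 5) = 51480: x ≡ 9554 (mod 51480).
Verify against each original: 9554 mod 13 = 12, 9554 mod 9 = 5, 9554 mod 8 = 2, 9554 mod 11 = 6, 9554 mod 5 = 4.

x ≡ 9554 (mod 51480).


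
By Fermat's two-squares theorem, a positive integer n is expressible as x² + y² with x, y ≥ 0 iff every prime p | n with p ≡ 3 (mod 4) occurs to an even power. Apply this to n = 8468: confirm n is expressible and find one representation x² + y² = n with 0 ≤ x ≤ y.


Step 1: Factor n = 8468 = 2^2 · 29 · 73.
Step 2: Check the mod-4 condition on each prime factor: 2 = 2 (special); 29 ≡ 1 (mod 4), exponent 1; 73 ≡ 1 (mod 4), exponent 1.
All primes ≡ 3 (mod 4) appear to even exponent (or don't appear), so by the two-squares theorem n IS expressible as a sum of two squares.
Step 3: Build a representation. Group n = k² · m with k = 2 and m = 29 · 73 = 2117 (a product of primes ≡ 1 (mod 4)); a representation of m scales to one of n via (k·x)² + (k·y)² = k²(x² + y²). Each prime p ≡ 1 (mod 4) is itself a sum of two squares; find a² by testing p − a² for a perfect square:
  29: 29 − 1² = 28, 29 − 2² = 25 = 5² ⇒ 29 = 2² + 5².
  73: 73 − 1² = 72, 73 − 2² = 69, 73 − 3² = 64 = 8² ⇒ 73 = 3² + 8².
  Combine using the Brahmagupta–Fibonacci identity (a² + b²)(c² + d²) = (ac − bd)² + (ad + bc)² = (ac + bd)² + (ad − bc)²:
  29 · 73 = 2117: from (2² + 5²)(3² + 8²), take (2·3 − 5·8, 2·8 + 5·3) = (6 − 40, 16 + 15) = (-34, 31); dropping signs (only squares matter) gives (34, 31); check 34² + 31² = 1156 + 961 = 2117 ✓.
  Scale by k = 2: (2·34, 2·31) = (68, 62).
Step 4: Order so x ≤ y and verify: 62² + 68² = 3844 + 4624 = 8468 = n. ✓

n = 8468 = 62² + 68² (one valid representation with x ≤ y).


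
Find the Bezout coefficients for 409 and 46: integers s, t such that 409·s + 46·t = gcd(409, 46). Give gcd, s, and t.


Euclidean algorithm on (409, 46) — divide until remainder is 0:
  409 = 8 · 46 + 41
  46 = 1 · 41 + 5
  41 = 8 · 5 + 1
  5 = 5 · 1 + 0
gcd(409, 46) = 1.
Track Bezout coefficients alongside the remainders: start with r₀ = 409 = a·1 + b·0 (s = 1, t = 0) and r₁ = 46 = a·0 + b·1 (s = 0, t = 1); each new remainder r_{k+1} = r_{k-1} − q_k·r_k inherits s_{k+1} = s_{k-1} − q_k·s_k, t_{k+1} = t_{k-1} − q_k·t_k, so r_k = a·s_k + b·t_k at every step:
  q = 8: r = 41, s = 1 − 8·0 = 1, t = 0 − 8·1 = -8  (check: 409·1 + 46·(-8) = 41)
  q = 1: r = 5, s = 0 − 1·1 = -1, t = 1 − 1·(-8) = 9  (check: 409·(-1) + 46·9 = 5)
  q = 8: r = 1, s = 1 − 8·(-1) = 9, t = -8 − 8·9 = -80  (check: 409·9 + 46·(-80) = 1)
The row with r = 1 (the gcd) gives the Bezout coefficients s = 9, t = -80.
Result: 409 · (9) + 46 · (-80) = 1.

gcd(409, 46) = 1; s = 9, t = -80 (check: 409·9 + 46·(-80) = 1).


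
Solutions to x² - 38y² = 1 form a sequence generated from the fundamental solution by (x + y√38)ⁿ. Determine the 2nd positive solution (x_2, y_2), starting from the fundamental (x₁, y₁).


Step 1: Find the fundamental solution (x₁, y₁) of x² - 38y² = 1.
  Expand √38 as a continued fraction. a₀ = ⌊√38⌋ = 6; iterate m_{k+1} = d_k·a_k − m_k, d_{k+1} = (38 − m_{k+1}²)/d_k, a_{k+1} = ⌊(a₀ + m_{k+1})/d_{k+1}⌋ (starting m₀ = 0, d₀ = 1), with convergents p_k = a_k·p_{k-1} + p_{k-2}, q_k = a_k·q_{k-1} + q_{k-2} (p₋₁ = 1, q₋₁ = 0):
  k = 0: a₀ = 6; p₀/q₀ = 6/1; p₀² − 38·q₀² = 36 − 38 = -2.
  k = 1: m = 6, d = 2, a = ⌊(6 + 6)/2⌋ = 6; p/q = (6·6 + 1)/(6·1 + 0) = 37/6; p² − 38·q² = 1369 − 1368 = 1.
  The first convergent with p² − 38·q² = 1 gives the fundamental solution (x₁, y₁) = (37, 6).
Step 2: Apply the recurrence (x_{n+1}, y_{n+1}) = (x₁x_n + 38y₁y_n, x₁y_n + y₁x_n) repeatedly.
  From (x_1, y_1) = (37, 6): x_2 = 37·37 + 38·6·6 = 2737; y_2 = 37·6 + 6·37 = 444.
Step 3: Verify x_2² - 38·y_2² = 7491169 - 7491168 = 1 (should be 1). ✓

(x_1, y_1) = (37, 6); (x_2, y_2) = (2737, 444).


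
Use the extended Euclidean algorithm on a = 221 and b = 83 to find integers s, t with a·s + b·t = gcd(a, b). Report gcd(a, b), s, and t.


Euclidean algorithm on (221, 83) — divide until remainder is 0:
  221 = 2 · 83 + 55
  83 = 1 · 55 + 28
  55 = 1 · 28 + 27
  28 = 1 · 27 + 1
  27 = 27 · 1 + 0
gcd(221, 83) = 1.
Track Bezout coefficients alongside the remainders: start with r₀ = 221 = a·1 + b·0 (s = 1, t = 0) and r₁ = 83 = a·0 + b·1 (s = 0, t = 1); each new remainder r_{k+1} = r_{k-1} − q_k·r_k inherits s_{k+1} = s_{k-1} − q_k·s_k, t_{k+1} = t_{k-1} − q_k·t_k, so r_k = a·s_k + b·t_k at every step:
  q = 2: r = 55, s = 1 − 2·0 = 1, t = 0 − 2·1 = -2  (check: 221·1 + 83·(-2) = 55)
  q = 1: r = 28, s = 0 − 1·1 = -1, t = 1 − 1·(-2) = 3  (check: 221·(-1) + 83·3 = 28)
  q = 1: r = 27, s = 1 − 1·(-1) = 2, t = -2 − 1·3 = -5  (check: 221·2 + 83·(-5) = 27)
  q = 1: r = 1, s = -1 − 1·2 = -3, t = 3 − 1·(-5) = 8  (check: 221·(-3) + 83·8 = 1)
The row with r = 1 (the gcd) gives the Bezout coefficients s = -3, t = 8.
Result: 221 · (-3) + 83 · (8) = 1.

gcd(221, 83) = 1; s = -3, t = 8 (check: 221·(-3) + 83·8 = 1).
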